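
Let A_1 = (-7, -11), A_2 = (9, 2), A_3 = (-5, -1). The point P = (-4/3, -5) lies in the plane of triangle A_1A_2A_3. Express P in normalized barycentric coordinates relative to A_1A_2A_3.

Signed area of the reference triangle: [A_1A_2A_3] = ½·((-7)·(2−(-1)) + 9·(-1−(-11)) + (-5)·(-11−2)) = ½·(-21 + 90 + 65) = 67.
[PA_2A_3] = ½·((-4/3)·(2−(-1)) + 9·(-1−(-5)) + (-5)·(-5−2)) = ½·(-4 + 36 + 35) = 67/2, so the A_1-coordinate is (67/2)/67 = 1/2.
[A_1PA_3] = ½·((-7)·(-5−(-1)) + (-4/3)·(-1−(-11)) + (-5)·(-11−(-5))) = ½·(28 − 40/3 + 30) = 67/3, so the A_2-coordinate is 1/3.
[A_1A_2P] = ½·((-7)·(2−(-5)) + 9·(-5−(-11)) + (-4/3)·(-11−2)) = ½·(-49 + 54 + 52/3) = 67/6, so the A_3-coordinate is 1/6.

(1/2, 1/3, 1/6)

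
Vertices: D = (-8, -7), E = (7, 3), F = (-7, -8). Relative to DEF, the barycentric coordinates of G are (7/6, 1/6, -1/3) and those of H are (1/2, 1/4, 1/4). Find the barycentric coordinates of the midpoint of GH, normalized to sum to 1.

(5/6, 5/24, -1/24)

Since both coordinate triples sum to 1, the midpoint's barycentrics are the componentwise average.
(7/6+1/2)/2 = 5/6; similarly 5/24 and -1/24.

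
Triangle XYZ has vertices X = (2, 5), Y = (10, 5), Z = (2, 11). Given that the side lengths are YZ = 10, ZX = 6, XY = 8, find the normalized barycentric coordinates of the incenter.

(5/12, 1/4, 1/3)

The incenter has barycentric coordinates proportional to the opposite side lengths: (10 : 6 : 8).
Normalizing by 10+6+8 = 24 gives (5/12, 1/4, 1/3).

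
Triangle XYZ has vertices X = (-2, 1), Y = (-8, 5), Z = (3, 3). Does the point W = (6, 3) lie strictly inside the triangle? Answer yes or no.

no

Barycentric coordinates of W: (-3/16, -3/16, 11/8).
The three coordinates are negative, negative, positive; a point is interior exactly when all three are positive.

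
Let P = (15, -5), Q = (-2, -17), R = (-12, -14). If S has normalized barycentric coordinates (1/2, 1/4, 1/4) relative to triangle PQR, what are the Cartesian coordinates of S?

S = (1/2)·P + (1/4)·Q + (1/4)·R.
x-coordinate: (1/2)·15 + (1/4)·(-2) + (1/4)·(-12) = 4.
y-coordinate: (1/2)·(-5) + (1/4)·(-17) + (1/4)·(-14) = -41/4.

(4, -41/4)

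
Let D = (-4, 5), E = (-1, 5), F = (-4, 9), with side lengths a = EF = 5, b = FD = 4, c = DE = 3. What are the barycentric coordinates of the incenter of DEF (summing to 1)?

(5/12, 1/3, 1/4)

The incenter has barycentric coordinates proportional to the opposite side lengths: (5 : 4 : 3).
Normalizing by 5+4+3 = 12 gives (5/12, 1/3, 1/4).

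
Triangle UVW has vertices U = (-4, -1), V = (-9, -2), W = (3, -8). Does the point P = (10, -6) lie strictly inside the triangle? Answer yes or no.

Barycentric coordinates of P: (11/7, -3/2, 13/14).
The three coordinates are positive, negative, positive; a point is interior exactly when all three are positive.

no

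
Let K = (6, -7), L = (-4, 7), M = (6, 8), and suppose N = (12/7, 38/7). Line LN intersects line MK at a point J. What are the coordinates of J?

Barycentric coordinates of N with respect to KLM: (1/7, 3/7, 3/7).
On side MK the L-coordinate is zero; dropping N's L-weight 3/7 and renormalizing the remaining 3/7 : 1/7 gives weights 3/4, 1/4 on M, K.
J = (3/4)·(6, 8) + (1/4)·(6, -7) = (6, 17/4).

(6, 17/4)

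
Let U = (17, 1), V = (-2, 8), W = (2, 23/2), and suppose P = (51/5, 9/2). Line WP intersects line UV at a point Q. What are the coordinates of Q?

(49/4, 11/4)

Barycentric coordinates of P with respect to UVW: (3/5, 1/5, 1/5).
On side UV the W-coordinate is zero; dropping P's W-weight 1/5 and renormalizing the remaining 3/5 : 1/5 gives weights 3/4, 1/4 on U, V.
Q = (3/4)·(17, 1) + (1/4)·(-2, 8) = (49/4, 11/4).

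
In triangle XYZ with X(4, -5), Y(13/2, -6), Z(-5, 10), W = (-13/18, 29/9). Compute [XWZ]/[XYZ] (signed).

1/9

[XYZ] = ½·(4·(-6−10) + (13/2)·(10−(-5)) + (-5)·(-5−(-6))) = ½·(-64 + 195/2 − 5) = 57/4.
[XWZ] = ½·(4·(29/9−10) + (-13/18)·(10−(-5)) + (-5)·(-5−(29/9))) = ½·(-244/9 − 65/6 + 370/9) = 19/12, so the ratio is (19/12)/(57/4) = 1/9.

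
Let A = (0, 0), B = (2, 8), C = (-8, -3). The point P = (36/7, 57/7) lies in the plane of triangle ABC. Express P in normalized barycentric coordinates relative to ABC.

Signed area of the reference triangle: [ABC] = ½·(0·(8−(-3)) + 2·(-3−0) + (-8)·(0−8)) = ½·(0 − 6 + 64) = 29.
[PBC] = ½·((36/7)·(8−(-3)) + 2·(-3−(57/7)) + (-8)·(57/7−8)) = ½·(396/7 − 156/7 − 8/7) = 116/7, so the A-coordinate is (116/7)/29 = 4/7.
[APC] = ½·(0·(57/7−(-3)) + (36/7)·(-3−0) + (-8)·(0−(57/7))) = ½·(0 − 108/7 + 456/7) = 174/7, so the B-coordinate is 6/7.
[ABP] = ½·(0·(8−(57/7)) + 2·(57/7−0) + (36/7)·(0−8)) = ½·(0 + 114/7 − 288/7) = -87/7, so the C-coordinate is -3/7.
Check: 4/7 + 6/7 − 3/7 = 1.

(4/7, 6/7, -3/7)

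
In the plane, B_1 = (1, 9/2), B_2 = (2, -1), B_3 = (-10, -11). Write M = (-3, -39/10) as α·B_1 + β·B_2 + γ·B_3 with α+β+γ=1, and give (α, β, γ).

Signed area of the reference triangle: [B_1B_2B_3] = ½·(1·(-1−(-11)) + 2·(-11−(9/2)) + (-10)·(9/2−(-1))) = ½·(10 − 31 − 55) = -38.
[MB_2B_3] = ½·((-3)·(-1−(-11)) + 2·(-11−(-39/10)) + (-10)·(-39/10−(-1))) = ½·(-30 − 71/5 + 29) = -38/5, so the B_1-coordinate is (-38/5)/(-38) = 1/5.
[B_1MB_3] = ½·(1·(-39/10−(-11)) + (-3)·(-11−(9/2)) + (-10)·(9/2−(-39/10))) = ½·(71/10 + 93/2 − 84) = -76/5, so the B_2-coordinate is 2/5.
[B_1B_2M] = ½·(1·(-1−(-39/10)) + 2·(-39/10−(9/2)) + (-3)·(9/2−(-1))) = ½·(29/10 − 84/5 − 33/2) = -76/5, so the B_3-coordinate is 2/5.

(1/5, 2/5, 2/5)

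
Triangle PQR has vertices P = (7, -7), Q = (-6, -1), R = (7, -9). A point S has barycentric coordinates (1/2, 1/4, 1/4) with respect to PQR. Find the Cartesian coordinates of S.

(15/4, -6)

S = (1/2)·P + (1/4)·Q + (1/4)·R.
x-coordinate: (1/2)·7 + (1/4)·(-6) + (1/4)·7 = 15/4.
y-coordinate: (1/2)·(-7) + (1/4)·(-1) + (1/4)·(-9) = -6.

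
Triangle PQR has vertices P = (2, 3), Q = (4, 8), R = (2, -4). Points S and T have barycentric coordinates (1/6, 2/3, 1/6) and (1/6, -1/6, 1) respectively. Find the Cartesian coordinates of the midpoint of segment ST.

Barycentric coordinates of the midpoint are the average: (1/6, 1/4, 7/12).
Converting: (1/6)·P + (1/4)·Q + (7/12)·R = (5/2, 1/6).

(5/2, 1/6)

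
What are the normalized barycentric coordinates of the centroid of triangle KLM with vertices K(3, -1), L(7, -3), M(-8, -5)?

(1/3, 1/3, 1/3)

The centroid is the average of the vertices, so each weight is 1/3.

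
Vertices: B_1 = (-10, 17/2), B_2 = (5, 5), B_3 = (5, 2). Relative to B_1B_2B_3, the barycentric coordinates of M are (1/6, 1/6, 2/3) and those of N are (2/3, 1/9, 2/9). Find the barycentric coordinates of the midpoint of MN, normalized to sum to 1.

Since both coordinate triples sum to 1, the midpoint's barycentrics are the componentwise average.
(1/6+2/3)/2 = 5/12; similarly 5/36 and 4/9.

(5/12, 5/36, 4/9)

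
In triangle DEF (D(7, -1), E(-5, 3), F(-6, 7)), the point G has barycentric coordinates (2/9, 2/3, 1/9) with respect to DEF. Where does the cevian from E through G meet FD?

Line EG meets FD where the E-coordinate vanishes; zeroing G's E-weight and renormalizing leaves F, D-weights 1/9 : 2/9 → (1/3, 2/3).
So H = (1/3)·F + (2/3)·D = (8/3, 5/3).

(8/3, 5/3)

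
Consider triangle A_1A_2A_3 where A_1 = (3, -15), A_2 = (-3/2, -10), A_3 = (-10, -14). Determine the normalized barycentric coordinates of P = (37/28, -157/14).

Signed area of the reference triangle: [A_1A_2A_3] = ½·(3·(-10−(-14)) + (-3/2)·(-14−(-15)) + (-10)·(-15−(-10))) = ½·(12 − 3/2 + 50) = 121/4.
[PA_2A_3] = ½·((37/28)·(-10−(-14)) + (-3/2)·(-14−(-157/14)) + (-10)·(-157/14−(-10))) = ½·(37/7 + 117/28 + 85/7) = 605/56, so the A_1-coordinate is (605/56)/(121/4) = 5/14.
[A_1PA_3] = ½·(3·(-157/14−(-14)) + (37/28)·(-14−(-15)) + (-10)·(-15−(-157/14))) = ½·(117/14 + 37/28 + 265/7) = 1331/56, so the A_2-coordinate is 11/14.
[A_1A_2P] = ½·(3·(-10−(-157/14)) + (-3/2)·(-157/14−(-15)) + (37/28)·(-15−(-10))) = ½·(51/14 − 159/28 − 185/28) = -121/28, so the A_3-coordinate is -1/7.

(5/14, 11/14, -1/7)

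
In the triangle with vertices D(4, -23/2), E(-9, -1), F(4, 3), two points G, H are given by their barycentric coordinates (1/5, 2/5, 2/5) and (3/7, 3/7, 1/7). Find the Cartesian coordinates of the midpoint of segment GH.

Barycentric coordinates of the midpoint are the average: (11/35, 29/70, 19/70).
Converting: (11/35)·D + (29/70)·E + (19/70)·F = (-97/70, -45/14).

(-97/70, -45/14)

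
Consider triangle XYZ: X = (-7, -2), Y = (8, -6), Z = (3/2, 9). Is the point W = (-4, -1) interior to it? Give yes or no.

yes

Barycentric coordinates of W: (295/398, 49/398, 27/199).
The three coordinates are positive, positive, positive; a point is interior exactly when all three are positive.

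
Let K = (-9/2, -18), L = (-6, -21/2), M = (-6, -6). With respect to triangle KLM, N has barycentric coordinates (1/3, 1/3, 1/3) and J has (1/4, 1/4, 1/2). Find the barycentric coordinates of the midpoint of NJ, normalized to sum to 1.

(7/24, 7/24, 5/12)

Since both coordinate triples sum to 1, the midpoint's barycentrics are the componentwise average.
(1/3+1/4)/2 = 7/24; similarly 7/24 and 5/12.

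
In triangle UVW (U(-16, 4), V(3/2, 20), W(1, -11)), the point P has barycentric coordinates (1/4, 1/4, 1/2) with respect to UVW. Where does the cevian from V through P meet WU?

Line VP meets WU where the V-coordinate vanishes; zeroing P's V-weight and renormalizing leaves W, U-weights 1/2 : 1/4 → (2/3, 1/3).
So Q = (2/3)·W + (1/3)·U = (-14/3, -6).

(-14/3, -6)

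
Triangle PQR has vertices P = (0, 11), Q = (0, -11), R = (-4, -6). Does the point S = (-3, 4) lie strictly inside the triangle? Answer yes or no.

no

Barycentric coordinates of S: (45/88, -23/88, 3/4).
The three coordinates are positive, negative, positive; a point is interior exactly when all three are positive.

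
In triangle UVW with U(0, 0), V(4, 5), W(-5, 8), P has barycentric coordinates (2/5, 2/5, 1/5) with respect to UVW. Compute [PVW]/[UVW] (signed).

2/5

The signed ratio [PVW]/[UVW] equals the barycentric coordinate of P at vertex U, which is 2/5.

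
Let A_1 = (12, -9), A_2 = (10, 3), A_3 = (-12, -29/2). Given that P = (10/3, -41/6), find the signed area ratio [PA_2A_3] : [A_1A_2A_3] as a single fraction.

1/3

[A_1A_2A_3] = ½·(12·(3−(-29/2)) + 10·(-29/2−(-9)) + (-12)·(-9−3)) = ½·(210 − 55 + 144) = 299/2.
[PA_2A_3] = ½·((10/3)·(3−(-29/2)) + 10·(-29/2−(-41/6)) + (-12)·(-41/6−3)) = ½·(175/3 − 230/3 + 118) = 299/6, so the ratio is (299/6)/(299/2) = 1/3.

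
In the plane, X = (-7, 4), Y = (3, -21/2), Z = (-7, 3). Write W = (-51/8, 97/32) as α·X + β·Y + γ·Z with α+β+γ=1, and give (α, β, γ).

(7/8, 1/16, 1/16)

Signed area of the reference triangle: [XYZ] = ½·((-7)·(-21/2−3) + 3·(3−4) + (-7)·(4−(-21/2))) = ½·(189/2 − 3 − 203/2) = -5.
[WYZ] = ½·((-51/8)·(-21/2−3) + 3·(3−(97/32)) + (-7)·(97/32−(-21/2))) = ½·(1377/16 − 3/32 − 3031/32) = -35/8, so the X-coordinate is (-35/8)/(-5) = 7/8.
[XWZ] = ½·((-7)·(97/32−3) + (-51/8)·(3−4) + (-7)·(4−(97/32))) = ½·(-7/32 + 51/8 − 217/32) = -5/16, so the Y-coordinate is 1/16.
[XYW] = ½·((-7)·(-21/2−(97/32)) + 3·(97/32−4) + (-51/8)·(4−(-21/2))) = ½·(3031/32 − 93/32 − 1479/16) = -5/16, so the Z-coordinate is 1/16.
Check: 7/8 + 1/16 + 1/16 = 1.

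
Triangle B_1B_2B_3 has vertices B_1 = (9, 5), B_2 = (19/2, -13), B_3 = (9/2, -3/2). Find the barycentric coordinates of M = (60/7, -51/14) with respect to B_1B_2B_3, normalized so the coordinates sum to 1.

Signed area of the reference triangle: [B_1B_2B_3] = ½·(9·(-13−(-3/2)) + (19/2)·(-3/2−5) + (9/2)·(5−(-13))) = ½·(-207/2 − 247/4 + 81) = -337/8.
[MB_2B_3] = ½·((60/7)·(-13−(-3/2)) + (19/2)·(-3/2−(-51/14)) + (9/2)·(-51/14−(-13))) = ½·(-690/7 + 285/14 + 1179/28) = -1011/56, so the B_1-coordinate is (-1011/56)/(-337/8) = 3/7.
[B_1MB_3] = ½·(9·(-51/14−(-3/2)) + (60/7)·(-3/2−5) + (9/2)·(5−(-51/14))) = ½·(-135/7 − 390/7 + 1089/28) = -1011/56, so the B_2-coordinate is 3/7.
[B_1B_2M] = ½·(9·(-13−(-51/14)) + (19/2)·(-51/14−5) + (60/7)·(5−(-13))) = ½·(-1179/14 − 2299/28 + 1080/7) = -337/56, so the B_3-coordinate is 1/7.

(3/7, 3/7, 1/7)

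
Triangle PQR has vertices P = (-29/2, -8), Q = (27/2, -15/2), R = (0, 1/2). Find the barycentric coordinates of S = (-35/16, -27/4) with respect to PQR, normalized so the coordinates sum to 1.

(1/2, 3/8, 1/8)

Signed area of the reference triangle: [PQR] = ½·((-29/2)·(-15/2−(1/2)) + (27/2)·(1/2−(-8)) + 0·(-8−(-15/2))) = ½·(116 + 459/4 + 0) = 923/8.
[SQR] = ½·((-35/16)·(-15/2−(1/2)) + (27/2)·(1/2−(-27/4)) + 0·(-27/4−(-15/2))) = ½·(35/2 + 783/8 + 0) = 923/16, so the P-coordinate is (923/16)/(923/8) = 1/2.
[PSR] = ½·((-29/2)·(-27/4−(1/2)) + (-35/16)·(1/2−(-8)) + 0·(-8−(-27/4))) = ½·(841/8 − 595/32 + 0) = 2769/64, so the Q-coordinate is 3/8.
[PQS] = ½·((-29/2)·(-15/2−(-27/4)) + (27/2)·(-27/4−(-8)) + (-35/16)·(-8−(-15/2))) = ½·(87/8 + 135/8 + 35/32) = 923/64, so the R-coordinate is 1/8.
Check: 1/2 + 3/8 + 1/8 = 1.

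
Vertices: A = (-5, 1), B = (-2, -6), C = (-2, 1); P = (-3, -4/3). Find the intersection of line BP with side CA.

(-7/2, 1)

Barycentric coordinates of P with respect to ABC: (1/3, 1/3, 1/3).
On side CA the B-coordinate is zero; dropping P's B-weight 1/3 and renormalizing the remaining 1/3 : 1/3 gives weights 1/2, 1/2 on C, A.
Q = (1/2)·(-2, 1) + (1/2)·(-5, 1) = (-7/2, 1).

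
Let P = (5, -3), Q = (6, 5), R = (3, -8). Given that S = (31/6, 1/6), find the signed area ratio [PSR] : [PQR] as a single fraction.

[PQR] = ½·(5·(5−(-8)) + 6·(-8−(-3)) + 3·(-3−5)) = ½·(65 − 30 − 24) = 11/2.
[PSR] = ½·(5·(1/6−(-8)) + (31/6)·(-8−(-3)) + 3·(-3−(1/6))) = ½·(245/6 − 155/6 − 19/2) = 11/4, so the ratio is (11/4)/(11/2) = 1/2.

1/2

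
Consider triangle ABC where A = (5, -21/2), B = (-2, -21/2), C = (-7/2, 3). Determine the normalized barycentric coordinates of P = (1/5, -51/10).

(2/5, 1/5, 2/5)

Signed area of the reference triangle: [ABC] = ½·(5·(-21/2−3) + (-2)·(3−(-21/2)) + (-7/2)·(-21/2−(-21/2))) = ½·(-135/2 − 27 + 0) = -189/4.
[PBC] = ½·((1/5)·(-21/2−3) + (-2)·(3−(-51/10)) + (-7/2)·(-51/10−(-21/2))) = ½·(-27/10 − 81/5 − 189/10) = -189/10, so the A-coordinate is (-189/10)/(-189/4) = 2/5.
[APC] = ½·(5·(-51/10−3) + (1/5)·(3−(-21/2)) + (-7/2)·(-21/2−(-51/10))) = ½·(-81/2 + 27/10 + 189/10) = -189/20, so the B-coordinate is 1/5.
[ABP] = ½·(5·(-21/2−(-51/10)) + (-2)·(-51/10−(-21/2)) + (1/5)·(-21/2−(-21/2))) = ½·(-27 − 54/5 + 0) = -189/10, so the C-coordinate is 2/5.
Check: 2/5 + 1/5 + 2/5 = 1.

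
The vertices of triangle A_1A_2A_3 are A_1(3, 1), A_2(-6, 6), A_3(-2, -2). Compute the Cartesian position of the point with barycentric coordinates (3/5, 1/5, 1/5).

P = (3/5)·A_1 + (1/5)·A_2 + (1/5)·A_3.
x-coordinate: (3/5)·3 + (1/5)·(-6) + (1/5)·(-2) = 1/5.
y-coordinate: (3/5)·1 + (1/5)·6 + (1/5)·(-2) = 7/5.

(1/5, 7/5)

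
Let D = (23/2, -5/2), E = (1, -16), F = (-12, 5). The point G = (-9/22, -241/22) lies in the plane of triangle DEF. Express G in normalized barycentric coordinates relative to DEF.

(1/11, 8/11, 2/11)

Signed area of the reference triangle: [DEF] = ½·((23/2)·(-16−5) + 1·(5−(-5/2)) + (-12)·(-5/2−(-16))) = ½·(-483/2 + 15/2 − 162) = -198.
[GEF] = ½·((-9/22)·(-16−5) + 1·(5−(-241/22)) + (-12)·(-241/22−(-16))) = ½·(189/22 + 351/22 − 666/11) = -18, so the D-coordinate is (-18)/(-198) = 1/11.
[DGF] = ½·((23/2)·(-241/22−5) + (-9/22)·(5−(-5/2)) + (-12)·(-5/2−(-241/22))) = ½·(-8073/44 − 135/44 − 1116/11) = -144, so the E-coordinate is 8/11.
[DEG] = ½·((23/2)·(-16−(-241/22)) + 1·(-241/22−(-5/2)) + (-9/22)·(-5/2−(-16))) = ½·(-2553/44 − 93/11 − 243/44) = -36, so the F-coordinate is 2/11.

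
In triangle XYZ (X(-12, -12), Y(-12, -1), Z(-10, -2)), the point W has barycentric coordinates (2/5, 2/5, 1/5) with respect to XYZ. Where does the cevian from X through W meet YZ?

Line XW meets YZ where the X-coordinate vanishes; zeroing W's X-weight and renormalizing leaves Y, Z-weights 2/5 : 1/5 → (2/3, 1/3).
So V = (2/3)·Y + (1/3)·Z = (-34/3, -4/3).

(-34/3, -4/3)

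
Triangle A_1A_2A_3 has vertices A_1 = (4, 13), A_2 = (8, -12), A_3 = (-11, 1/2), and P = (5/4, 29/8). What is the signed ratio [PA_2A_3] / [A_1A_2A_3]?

1/2

[A_1A_2A_3] = ½·(4·(-12−(1/2)) + 8·(1/2−13) + (-11)·(13−(-12))) = ½·(-50 − 100 − 275) = -425/2.
[PA_2A_3] = ½·((5/4)·(-12−(1/2)) + 8·(1/2−(29/8)) + (-11)·(29/8−(-12))) = ½·(-125/8 − 25 − 1375/8) = -425/4, so the ratio is (-425/4)/(-425/2) = 1/2.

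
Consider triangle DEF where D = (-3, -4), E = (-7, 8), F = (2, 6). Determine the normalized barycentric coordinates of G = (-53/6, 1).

Signed area of the reference triangle: [DEF] = ½·((-3)·(8−6) + (-7)·(6−(-4)) + 2·(-4−8)) = ½·(-6 − 70 − 24) = -50.
[GEF] = ½·((-53/6)·(8−6) + (-7)·(6−1) + 2·(1−8)) = ½·(-53/3 − 35 − 14) = -100/3, so the D-coordinate is (-100/3)/(-50) = 2/3.
[DGF] = ½·((-3)·(1−6) + (-53/6)·(6−(-4)) + 2·(-4−1)) = ½·(15 − 265/3 − 10) = -125/3, so the E-coordinate is 5/6.
[DEG] = ½·((-3)·(8−1) + (-7)·(1−(-4)) + (-53/6)·(-4−8)) = ½·(-21 − 35 + 106) = 25, so the F-coordinate is -1/2.
Check: 2/3 + 5/6 − 1/2 = 1.

(2/3, 5/6, -1/2)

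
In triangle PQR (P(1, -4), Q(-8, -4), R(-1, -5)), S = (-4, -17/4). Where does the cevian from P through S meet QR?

(-17/3, -13/3)

Barycentric coordinates of S with respect to PQR: (1/4, 1/2, 1/4).
On side QR the P-coordinate is zero; dropping S's P-weight 1/4 and renormalizing the remaining 1/2 : 1/4 gives weights 2/3, 1/3 on Q, R.
T = (2/3)·(-8, -4) + (1/3)·(-1, -5) = (-17/3, -13/3).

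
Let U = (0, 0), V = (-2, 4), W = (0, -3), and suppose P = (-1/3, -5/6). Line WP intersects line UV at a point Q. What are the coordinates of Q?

(-2/3, 4/3)

Barycentric coordinates of P with respect to UVW: (1/3, 1/6, 1/2).
On side UV the W-coordinate is zero; dropping P's W-weight 1/2 and renormalizing the remaining 1/3 : 1/6 gives weights 2/3, 1/3 on U, V.
Q = (2/3)·(0, 0) + (1/3)·(-2, 4) = (-2/3, 4/3).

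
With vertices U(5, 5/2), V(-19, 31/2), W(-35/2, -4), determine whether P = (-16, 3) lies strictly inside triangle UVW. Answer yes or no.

yes

Barycentric coordinates of P: (53/598, 197/598, 174/299).
The three coordinates are positive, positive, positive; a point is interior exactly when all three are positive.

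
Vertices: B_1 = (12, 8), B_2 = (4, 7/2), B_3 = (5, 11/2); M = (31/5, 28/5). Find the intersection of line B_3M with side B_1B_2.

Barycentric coordinates of M with respect to B_1B_2B_3: (1/5, 1/5, 3/5).
On side B_1B_2 the B_3-coordinate is zero; dropping M's B_3-weight 3/5 and renormalizing the remaining 1/5 : 1/5 gives weights 1/2, 1/2 on B_1, B_2.
N = (1/2)·(12, 8) + (1/2)·(4, 7/2) = (8, 23/4).

(8, 23/4)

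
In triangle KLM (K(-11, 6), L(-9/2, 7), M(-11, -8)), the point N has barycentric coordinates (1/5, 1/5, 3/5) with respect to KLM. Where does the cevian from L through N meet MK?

(-11, -9/2)

Line LN meets MK where the L-coordinate vanishes; zeroing N's L-weight and renormalizing leaves M, K-weights 3/5 : 1/5 → (3/4, 1/4).
So J = (3/4)·M + (1/4)·K = (-11, -9/2).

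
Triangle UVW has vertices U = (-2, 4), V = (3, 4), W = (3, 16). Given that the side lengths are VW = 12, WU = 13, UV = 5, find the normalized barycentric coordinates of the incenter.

(2/5, 13/30, 1/6)

The incenter has barycentric coordinates proportional to the opposite side lengths: (12 : 13 : 5).
Normalizing by 12+13+5 = 30 gives (2/5, 13/30, 1/6).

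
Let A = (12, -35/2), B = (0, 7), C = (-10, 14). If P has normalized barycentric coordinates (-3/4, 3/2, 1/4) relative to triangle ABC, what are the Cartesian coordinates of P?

(-23/2, 217/8)

P = (-3/4)·A + (3/2)·B + (1/4)·C.
x-coordinate: (-3/4)·12 + (3/2)·0 + (1/4)·(-10) = -23/2.
y-coordinate: (-3/4)·(-35/2) + (3/2)·7 + (1/4)·14 = 217/8.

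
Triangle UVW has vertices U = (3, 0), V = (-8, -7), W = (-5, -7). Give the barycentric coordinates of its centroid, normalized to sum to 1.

(1/3, 1/3, 1/3)

The centroid is the average of the vertices, so each weight is 1/3.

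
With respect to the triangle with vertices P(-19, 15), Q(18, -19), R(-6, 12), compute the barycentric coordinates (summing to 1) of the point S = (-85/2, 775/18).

(7/6, -8/9, 13/18)

Signed area of the reference triangle: [PQR] = ½·((-19)·(-19−12) + 18·(12−15) + (-6)·(15−(-19))) = ½·(589 − 54 − 204) = 331/2.
[SQR] = ½·((-85/2)·(-19−12) + 18·(12−(775/18)) + (-6)·(775/18−(-19))) = ½·(2635/2 − 559 − 1117/3) = 2317/12, so the P-coordinate is (2317/12)/(331/2) = 7/6.
[PSR] = ½·((-19)·(775/18−12) + (-85/2)·(12−15) + (-6)·(15−(775/18))) = ½·(-10621/18 + 255/2 + 505/3) = -1324/9, so the Q-coordinate is -8/9.
[PQS] = ½·((-19)·(-19−(775/18)) + 18·(775/18−15) + (-85/2)·(15−(-19))) = ½·(21223/18 + 505 − 1445) = 4303/36, so the R-coordinate is 13/18.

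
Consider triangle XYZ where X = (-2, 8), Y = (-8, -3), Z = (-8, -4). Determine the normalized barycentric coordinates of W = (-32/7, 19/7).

(4/7, -1/7, 4/7)

Signed area of the reference triangle: [XYZ] = ½·((-2)·(-3−(-4)) + (-8)·(-4−8) + (-8)·(8−(-3))) = ½·(-2 + 96 − 88) = 3.
[WYZ] = ½·((-32/7)·(-3−(-4)) + (-8)·(-4−(19/7)) + (-8)·(19/7−(-3))) = ½·(-32/7 + 376/7 − 320/7) = 12/7, so the X-coordinate is (12/7)/3 = 4/7.
[XWZ] = ½·((-2)·(19/7−(-4)) + (-32/7)·(-4−8) + (-8)·(8−(19/7))) = ½·(-94/7 + 384/7 − 296/7) = -3/7, so the Y-coordinate is -1/7.
[XYW] = ½·((-2)·(-3−(19/7)) + (-8)·(19/7−8) + (-32/7)·(8−(-3))) = ½·(80/7 + 296/7 − 352/7) = 12/7, so the Z-coordinate is 4/7.
Check: 4/7 − 1/7 + 4/7 = 1.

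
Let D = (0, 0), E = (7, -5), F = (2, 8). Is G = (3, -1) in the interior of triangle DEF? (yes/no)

Barycentric coordinates of G: (16/33, 13/33, 4/33).
The three coordinates are positive, positive, positive; a point is interior exactly when all three are positive.

yes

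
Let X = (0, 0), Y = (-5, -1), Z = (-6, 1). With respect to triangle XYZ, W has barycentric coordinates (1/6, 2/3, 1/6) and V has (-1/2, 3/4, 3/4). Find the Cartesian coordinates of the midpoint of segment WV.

(-151/24, -1/4)

Barycentric coordinates of the midpoint are the average: (-1/6, 17/24, 11/24).
Converting: (-1/6)·X + (17/24)·Y + (11/24)·Z = (-151/24, -1/4).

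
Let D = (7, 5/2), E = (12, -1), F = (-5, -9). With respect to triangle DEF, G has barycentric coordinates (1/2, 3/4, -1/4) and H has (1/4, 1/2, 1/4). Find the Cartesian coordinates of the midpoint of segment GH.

Barycentric coordinates of the midpoint are the average: (3/8, 5/8, 0).
Converting: (3/8)·D + (5/8)·E + 0·F = (81/8, 5/16).

(81/8, 5/16)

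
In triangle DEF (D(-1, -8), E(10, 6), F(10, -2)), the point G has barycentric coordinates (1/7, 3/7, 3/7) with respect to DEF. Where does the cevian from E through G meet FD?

(29/4, -7/2)

Line EG meets FD where the E-coordinate vanishes; zeroing G's E-weight and renormalizing leaves F, D-weights 3/7 : 1/7 → (3/4, 1/4).
So H = (3/4)·F + (1/4)·D = (29/4, -7/2).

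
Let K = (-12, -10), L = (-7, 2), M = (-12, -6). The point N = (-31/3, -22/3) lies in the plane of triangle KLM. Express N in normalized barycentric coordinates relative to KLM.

(1, 1/3, -1/3)

Signed area of the reference triangle: [KLM] = ½·((-12)·(2−(-6)) + (-7)·(-6−(-10)) + (-12)·(-10−2)) = ½·(-96 − 28 + 144) = 10.
[NLM] = ½·((-31/3)·(2−(-6)) + (-7)·(-6−(-22/3)) + (-12)·(-22/3−2)) = ½·(-248/3 − 28/3 + 112) = 10, so the K-coordinate is 10/10 = 1.
[KNM] = ½·((-12)·(-22/3−(-6)) + (-31/3)·(-6−(-10)) + (-12)·(-10−(-22/3))) = ½·(16 − 124/3 + 32) = 10/3, so the L-coordinate is 1/3.
[KLN] = ½·((-12)·(2−(-22/3)) + (-7)·(-22/3−(-10)) + (-31/3)·(-10−2)) = ½·(-112 − 56/3 + 124) = -10/3, so the M-coordinate is -1/3.
Check: 1 + 1/3 − 1/3 = 1.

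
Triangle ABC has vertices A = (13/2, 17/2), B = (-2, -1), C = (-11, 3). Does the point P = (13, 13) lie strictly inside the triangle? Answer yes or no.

Barycentric coordinates of P: (372/239, -86/239, -47/239).
The three coordinates are positive, negative, negative; a point is interior exactly when all three are positive.

no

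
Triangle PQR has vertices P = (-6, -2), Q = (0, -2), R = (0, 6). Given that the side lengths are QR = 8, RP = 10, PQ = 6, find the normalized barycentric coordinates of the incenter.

The incenter has barycentric coordinates proportional to the opposite side lengths: (8 : 10 : 6).
Normalizing by 8+10+6 = 24 gives (1/3, 5/12, 1/4).

(1/3, 5/12, 1/4)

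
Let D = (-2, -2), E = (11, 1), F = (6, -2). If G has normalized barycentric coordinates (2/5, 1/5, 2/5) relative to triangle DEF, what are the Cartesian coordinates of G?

(19/5, -7/5)

G = (2/5)·D + (1/5)·E + (2/5)·F.
x-coordinate: (2/5)·(-2) + (1/5)·11 + (2/5)·6 = 19/5.
y-coordinate: (2/5)·(-2) + (1/5)·1 + (2/5)·(-2) = -7/5.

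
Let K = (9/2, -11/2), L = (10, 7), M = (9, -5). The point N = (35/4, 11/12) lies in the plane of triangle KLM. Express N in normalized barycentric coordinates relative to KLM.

(1/6, 1/2, 1/3)

Signed area of the reference triangle: [KLM] = ½·((9/2)·(7−(-5)) + 10·(-5−(-11/2)) + 9·(-11/2−7)) = ½·(54 + 5 − 225/2) = -107/4.
[NLM] = ½·((35/4)·(7−(-5)) + 10·(-5−(11/12)) + 9·(11/12−7)) = ½·(105 − 355/6 − 219/4) = -107/24, so the K-coordinate is (-107/24)/(-107/4) = 1/6.
[KNM] = ½·((9/2)·(11/12−(-5)) + (35/4)·(-5−(-11/2)) + 9·(-11/2−(11/12))) = ½·(213/8 + 35/8 − 231/4) = -107/8, so the L-coordinate is 1/2.
[KLN] = ½·((9/2)·(7−(11/12)) + 10·(11/12−(-11/2)) + (35/4)·(-11/2−7)) = ½·(219/8 + 385/6 − 875/8) = -107/12, so the M-coordinate is 1/3.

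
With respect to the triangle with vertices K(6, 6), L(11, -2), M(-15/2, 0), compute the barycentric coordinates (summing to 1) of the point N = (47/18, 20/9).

Signed area of the reference triangle: [KLM] = ½·(6·(-2−0) + 11·(0−6) + (-15/2)·(6−(-2))) = ½·(-12 − 66 − 60) = -69.
[NLM] = ½·((47/18)·(-2−0) + 11·(0−(20/9)) + (-15/2)·(20/9−(-2))) = ½·(-47/9 − 220/9 − 95/3) = -92/3, so the K-coordinate is (-92/3)/(-69) = 4/9.
[KNM] = ½·(6·(20/9−0) + (47/18)·(0−6) + (-15/2)·(6−(20/9))) = ½·(40/3 − 47/3 − 85/3) = -46/3, so the L-coordinate is 2/9.
[KLN] = ½·(6·(-2−(20/9)) + 11·(20/9−6) + (47/18)·(6−(-2))) = ½·(-76/3 − 374/9 + 188/9) = -23, so the M-coordinate is 1/3.

(4/9, 2/9, 1/3)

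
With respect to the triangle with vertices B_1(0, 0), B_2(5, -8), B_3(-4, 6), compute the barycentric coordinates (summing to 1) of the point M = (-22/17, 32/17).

(7/17, 2/17, 8/17)

Signed area of the reference triangle: [B_1B_2B_3] = ½·(0·(-8−6) + 5·(6−0) + (-4)·(0−(-8))) = ½·(0 + 30 − 32) = -1.
[MB_2B_3] = ½·((-22/17)·(-8−6) + 5·(6−(32/17)) + (-4)·(32/17−(-8))) = ½·(308/17 + 350/17 − 672/17) = -7/17, so the B_1-coordinate is (-7/17)/(-1) = 7/17.
[B_1MB_3] = ½·(0·(32/17−6) + (-22/17)·(6−0) + (-4)·(0−(32/17))) = ½·(0 − 132/17 + 128/17) = -2/17, so the B_2-coordinate is 2/17.
[B_1B_2M] = ½·(0·(-8−(32/17)) + 5·(32/17−0) + (-22/17)·(0−(-8))) = ½·(0 + 160/17 − 176/17) = -8/17, so the B_3-coordinate is 8/17.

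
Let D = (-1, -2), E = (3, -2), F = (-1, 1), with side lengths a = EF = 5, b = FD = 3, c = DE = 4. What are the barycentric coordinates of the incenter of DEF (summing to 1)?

The incenter has barycentric coordinates proportional to the opposite side lengths: (5 : 3 : 4).
Normalizing by 5+3+4 = 12 gives (5/12, 1/4, 1/3).

(5/12, 1/4, 1/3)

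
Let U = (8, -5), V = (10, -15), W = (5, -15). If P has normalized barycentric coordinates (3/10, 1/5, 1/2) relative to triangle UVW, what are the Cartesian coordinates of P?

(69/10, -12)

P = (3/10)·U + (1/5)·V + (1/2)·W.
x-coordinate: (3/10)·8 + (1/5)·10 + (1/2)·5 = 69/10.
y-coordinate: (3/10)·(-5) + (1/5)·(-15) + (1/2)·(-15) = -12.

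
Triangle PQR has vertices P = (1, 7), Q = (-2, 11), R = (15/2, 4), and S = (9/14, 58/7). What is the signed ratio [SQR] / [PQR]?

[PQR] = ½·(1·(11−4) + (-2)·(4−7) + (15/2)·(7−11)) = ½·(7 + 6 − 30) = -17/2.
[SQR] = ½·((9/14)·(11−4) + (-2)·(4−(58/7)) + (15/2)·(58/7−11)) = ½·(9/2 + 60/7 − 285/14) = -51/14, so the ratio is (-51/14)/(-17/2) = 3/7.

3/7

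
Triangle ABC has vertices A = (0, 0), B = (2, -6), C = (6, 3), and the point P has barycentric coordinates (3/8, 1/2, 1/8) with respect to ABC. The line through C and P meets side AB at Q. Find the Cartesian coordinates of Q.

(8/7, -24/7)

Line CP meets AB where the C-coordinate vanishes; zeroing P's C-weight and renormalizing leaves A, B-weights 3/8 : 1/2 → (3/7, 4/7).
So Q = (3/7)·A + (4/7)·B = (8/7, -24/7).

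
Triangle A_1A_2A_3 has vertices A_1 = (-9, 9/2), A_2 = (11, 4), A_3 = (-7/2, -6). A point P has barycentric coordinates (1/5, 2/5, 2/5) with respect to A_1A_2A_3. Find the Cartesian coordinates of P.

P = (1/5)·A_1 + (2/5)·A_2 + (2/5)·A_3.
x-coordinate: (1/5)·(-9) + (2/5)·11 + (2/5)·(-7/2) = 6/5.
y-coordinate: (1/5)·(9/2) + (2/5)·4 + (2/5)·(-6) = 1/10.

(6/5, 1/10)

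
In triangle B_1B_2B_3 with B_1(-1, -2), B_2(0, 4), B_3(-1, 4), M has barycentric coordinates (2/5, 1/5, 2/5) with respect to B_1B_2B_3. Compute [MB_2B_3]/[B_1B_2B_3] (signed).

The signed ratio [MB_2B_3]/[B_1B_2B_3] equals the barycentric coordinate of M at vertex B_1, which is 2/5.

2/5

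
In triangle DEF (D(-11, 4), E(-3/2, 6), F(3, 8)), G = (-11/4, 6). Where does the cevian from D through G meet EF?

(0, 20/3)

Barycentric coordinates of G with respect to DEF: (1/4, 1/2, 1/4).
On side EF the D-coordinate is zero; dropping G's D-weight 1/4 and renormalizing the remaining 1/2 : 1/4 gives weights 2/3, 1/3 on E, F.
H = (2/3)·(-3/2, 6) + (1/3)·(3, 8) = (0, 20/3).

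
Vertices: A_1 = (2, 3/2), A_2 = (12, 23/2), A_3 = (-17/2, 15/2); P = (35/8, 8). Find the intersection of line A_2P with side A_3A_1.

(-13/4, 9/2)

Barycentric coordinates of P with respect to A_1A_2A_3: (1/4, 1/2, 1/4).
On side A_3A_1 the A_2-coordinate is zero; dropping P's A_2-weight 1/2 and renormalizing the remaining 1/4 : 1/4 gives weights 1/2, 1/2 on A_3, A_1.
Q = (1/2)·(-17/2, 15/2) + (1/2)·(2, 3/2) = (-13/4, 9/2).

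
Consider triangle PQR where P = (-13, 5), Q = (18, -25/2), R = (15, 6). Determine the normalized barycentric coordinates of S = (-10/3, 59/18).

(2/3, 1/9, 2/9)

Signed area of the reference triangle: [PQR] = ½·((-13)·(-25/2−6) + 18·(6−5) + 15·(5−(-25/2))) = ½·(481/2 + 18 + 525/2) = 521/2.
[SQR] = ½·((-10/3)·(-25/2−6) + 18·(6−(59/18)) + 15·(59/18−(-25/2))) = ½·(185/3 + 49 + 710/3) = 521/3, so the P-coordinate is (521/3)/(521/2) = 2/3.
[PSR] = ½·((-13)·(59/18−6) + (-10/3)·(6−5) + 15·(5−(59/18))) = ½·(637/18 − 10/3 + 155/6) = 521/18, so the Q-coordinate is 1/9.
[PQS] = ½·((-13)·(-25/2−(59/18)) + 18·(59/18−5) + (-10/3)·(5−(-25/2))) = ½·(1846/9 − 31 − 175/3) = 521/9, so the R-coordinate is 2/9.
Check: 2/3 + 1/9 + 2/9 = 1.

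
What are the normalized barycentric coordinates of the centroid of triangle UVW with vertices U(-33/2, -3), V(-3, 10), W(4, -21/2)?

(1/3, 1/3, 1/3)

The centroid is the average of the vertices, so each weight is 1/3.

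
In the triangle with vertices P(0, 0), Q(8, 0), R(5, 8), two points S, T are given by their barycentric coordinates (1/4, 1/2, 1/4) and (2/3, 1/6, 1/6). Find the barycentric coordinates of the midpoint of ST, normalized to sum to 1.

Since both coordinate triples sum to 1, the midpoint's barycentrics are the componentwise average.
(1/4+2/3)/2 = 11/24; similarly 1/3 and 5/24.

(11/24, 1/3, 5/24)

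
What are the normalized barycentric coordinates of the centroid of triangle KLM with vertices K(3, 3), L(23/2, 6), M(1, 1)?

The centroid is the average of the vertices, so each weight is 1/3.

(1/3, 1/3, 1/3)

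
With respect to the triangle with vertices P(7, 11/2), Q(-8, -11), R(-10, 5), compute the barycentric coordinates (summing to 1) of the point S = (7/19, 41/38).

Signed area of the reference triangle: [PQR] = ½·(7·(-11−5) + (-8)·(5−(11/2)) + (-10)·(11/2−(-11))) = ½·(-112 + 4 − 165) = -273/2.
[SQR] = ½·((7/19)·(-11−5) + (-8)·(5−(41/38)) + (-10)·(41/38−(-11))) = ½·(-112/19 − 596/19 − 2295/19) = -3003/38, so the P-coordinate is (-3003/38)/(-273/2) = 11/19.
[PSR] = ½·(7·(41/38−5) + (7/19)·(5−(11/2)) + (-10)·(11/2−(41/38))) = ½·(-1043/38 − 7/38 − 840/19) = -1365/38, so the Q-coordinate is 5/19.
[PQS] = ½·(7·(-11−(41/38)) + (-8)·(41/38−(11/2)) + (7/19)·(11/2−(-11))) = ½·(-3213/38 + 672/19 + 231/38) = -819/38, so the R-coordinate is 3/19.
Check: 11/19 + 5/19 + 3/19 = 1.

(11/19, 5/19, 3/19)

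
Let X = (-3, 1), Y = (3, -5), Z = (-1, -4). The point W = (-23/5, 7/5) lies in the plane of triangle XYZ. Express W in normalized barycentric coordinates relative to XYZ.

Signed area of the reference triangle: [XYZ] = ½·((-3)·(-5−(-4)) + 3·(-4−1) + (-1)·(1−(-5))) = ½·(3 − 15 − 6) = -9.
[WYZ] = ½·((-23/5)·(-5−(-4)) + 3·(-4−(7/5)) + (-1)·(7/5−(-5))) = ½·(23/5 − 81/5 − 32/5) = -9, so the X-coordinate is (-9)/(-9) = 1.
[XWZ] = ½·((-3)·(7/5−(-4)) + (-23/5)·(-4−1) + (-1)·(1−(7/5))) = ½·(-81/5 + 23 + 2/5) = 18/5, so the Y-coordinate is -2/5.
[XYW] = ½·((-3)·(-5−(7/5)) + 3·(7/5−1) + (-23/5)·(1−(-5))) = ½·(96/5 + 6/5 − 138/5) = -18/5, so the Z-coordinate is 2/5.
Check: 1 − 2/5 + 2/5 = 1.

(1, -2/5, 2/5)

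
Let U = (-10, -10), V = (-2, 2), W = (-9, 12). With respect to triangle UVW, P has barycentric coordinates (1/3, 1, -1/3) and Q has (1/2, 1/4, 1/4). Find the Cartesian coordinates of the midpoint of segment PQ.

(-121/24, -41/12)

Barycentric coordinates of the midpoint are the average: (5/12, 5/8, -1/24).
Converting: (5/12)·U + (5/8)·V + (-1/24)·W = (-121/24, -41/12).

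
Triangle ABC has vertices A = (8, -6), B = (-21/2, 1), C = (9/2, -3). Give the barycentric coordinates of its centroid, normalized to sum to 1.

(1/3, 1/3, 1/3)

The centroid is the average of the vertices, so each weight is 1/3.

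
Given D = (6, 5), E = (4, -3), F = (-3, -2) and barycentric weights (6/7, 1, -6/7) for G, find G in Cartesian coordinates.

G = (6/7)·D + 1·E + (-6/7)·F.
x-coordinate: (6/7)·6 + 1·4 + (-6/7)·(-3) = 82/7.
y-coordinate: (6/7)·5 + 1·(-3) + (-6/7)·(-2) = 3.

(82/7, 3)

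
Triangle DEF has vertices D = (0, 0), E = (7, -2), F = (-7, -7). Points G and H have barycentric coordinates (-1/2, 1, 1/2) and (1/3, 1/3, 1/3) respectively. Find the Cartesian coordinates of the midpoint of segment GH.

Barycentric coordinates of the midpoint are the average: (-1/12, 2/3, 5/12).
Converting: (-1/12)·D + (2/3)·E + (5/12)·F = (7/4, -17/4).

(7/4, -17/4)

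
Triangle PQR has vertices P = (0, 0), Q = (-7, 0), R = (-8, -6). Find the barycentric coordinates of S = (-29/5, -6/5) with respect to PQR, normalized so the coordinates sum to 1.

(1/5, 3/5, 1/5)

Signed area of the reference triangle: [PQR] = ½·(0·(0−(-6)) + (-7)·(-6−0) + (-8)·(0−0)) = ½·(0 + 42 + 0) = 21.
[SQR] = ½·((-29/5)·(0−(-6)) + (-7)·(-6−(-6/5)) + (-8)·(-6/5−0)) = ½·(-174/5 + 168/5 + 48/5) = 21/5, so the P-coordinate is (21/5)/21 = 1/5.
[PSR] = ½·(0·(-6/5−(-6)) + (-29/5)·(-6−0) + (-8)·(0−(-6/5))) = ½·(0 + 174/5 − 48/5) = 63/5, so the Q-coordinate is 3/5.
[PQS] = ½·(0·(0−(-6/5)) + (-7)·(-6/5−0) + (-29/5)·(0−0)) = ½·(0 + 42/5 + 0) = 21/5, so the R-coordinate is 1/5.
Check: 1/5 + 3/5 + 1/5 = 1.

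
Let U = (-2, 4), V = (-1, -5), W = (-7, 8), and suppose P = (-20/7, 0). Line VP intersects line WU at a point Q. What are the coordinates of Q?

(-16/3, 20/3)

Barycentric coordinates of P with respect to UVW: (1/7, 4/7, 2/7).
On side WU the V-coordinate is zero; dropping P's V-weight 4/7 and renormalizing the remaining 2/7 : 1/7 gives weights 2/3, 1/3 on W, U.
Q = (2/3)·(-7, 8) + (1/3)·(-2, 4) = (-16/3, 20/3).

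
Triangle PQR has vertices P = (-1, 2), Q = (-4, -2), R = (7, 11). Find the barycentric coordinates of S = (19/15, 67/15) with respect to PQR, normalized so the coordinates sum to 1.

Signed area of the reference triangle: [PQR] = ½·((-1)·(-2−11) + (-4)·(11−2) + 7·(2−(-2))) = ½·(13 − 36 + 28) = 5/2.
[SQR] = ½·((19/15)·(-2−11) + (-4)·(11−(67/15)) + 7·(67/15−(-2))) = ½·(-247/15 − 392/15 + 679/15) = 4/3, so the P-coordinate is (4/3)/(5/2) = 8/15.
[PSR] = ½·((-1)·(67/15−11) + (19/15)·(11−2) + 7·(2−(67/15))) = ½·(98/15 + 57/5 − 259/15) = 1/3, so the Q-coordinate is 2/15.
[PQS] = ½·((-1)·(-2−(67/15)) + (-4)·(67/15−2) + (19/15)·(2−(-2))) = ½·(97/15 − 148/15 + 76/15) = 5/6, so the R-coordinate is 1/3.
Check: 8/15 + 2/15 + 1/3 = 1.

(8/15, 2/15, 1/3)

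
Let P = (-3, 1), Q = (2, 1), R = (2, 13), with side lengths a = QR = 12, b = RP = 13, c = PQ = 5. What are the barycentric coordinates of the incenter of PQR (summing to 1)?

The incenter has barycentric coordinates proportional to the opposite side lengths: (12 : 13 : 5).
Normalizing by 12+13+5 = 30 gives (2/5, 13/30, 1/6).

(2/5, 13/30, 1/6)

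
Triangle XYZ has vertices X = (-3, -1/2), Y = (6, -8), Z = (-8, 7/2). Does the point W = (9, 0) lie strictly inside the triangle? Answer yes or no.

Barycentric coordinates of W: (293/3, -101/3, -63).
The three coordinates are positive, negative, negative; a point is interior exactly when all three are positive.

no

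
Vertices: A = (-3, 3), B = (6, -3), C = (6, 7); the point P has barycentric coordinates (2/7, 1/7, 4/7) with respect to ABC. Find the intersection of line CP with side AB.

Line CP meets AB where the C-coordinate vanishes; zeroing P's C-weight and renormalizing leaves A, B-weights 2/7 : 1/7 → (2/3, 1/3).
So Q = (2/3)·A + (1/3)·B = (0, 1).

(0, 1)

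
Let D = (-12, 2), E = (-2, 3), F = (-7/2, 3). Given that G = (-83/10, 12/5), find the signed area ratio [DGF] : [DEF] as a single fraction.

1/5

[DEF] = ½·((-12)·(3−3) + (-2)·(3−2) + (-7/2)·(2−3)) = ½·(0 − 2 + 7/2) = 3/4.
[DGF] = ½·((-12)·(12/5−3) + (-83/10)·(3−2) + (-7/2)·(2−(12/5))) = ½·(36/5 − 83/10 + 7/5) = 3/20, so the ratio is (3/20)/(3/4) = 1/5.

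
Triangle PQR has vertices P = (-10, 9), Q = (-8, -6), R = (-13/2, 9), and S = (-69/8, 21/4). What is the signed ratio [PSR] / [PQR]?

1/4

[PQR] = ½·((-10)·(-6−9) + (-8)·(9−9) + (-13/2)·(9−(-6))) = ½·(150 + 0 − 195/2) = 105/4.
[PSR] = ½·((-10)·(21/4−9) + (-69/8)·(9−9) + (-13/2)·(9−(21/4))) = ½·(75/2 + 0 − 195/8) = 105/16, so the ratio is (105/16)/(105/4) = 1/4.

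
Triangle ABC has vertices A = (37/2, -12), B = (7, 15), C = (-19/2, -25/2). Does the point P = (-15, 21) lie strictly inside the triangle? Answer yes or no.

no

Barycentric coordinates of P: (-256/277, 3763/3047, 2100/3047).
The three coordinates are negative, positive, positive; a point is interior exactly when all three are positive.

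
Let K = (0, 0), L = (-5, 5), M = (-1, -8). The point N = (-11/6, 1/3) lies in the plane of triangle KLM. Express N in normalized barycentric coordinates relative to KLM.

(1/2, 1/3, 1/6)

Signed area of the reference triangle: [KLM] = ½·(0·(5−(-8)) + (-5)·(-8−0) + (-1)·(0−5)) = ½·(0 + 40 + 5) = 45/2.
[NLM] = ½·((-11/6)·(5−(-8)) + (-5)·(-8−(1/3)) + (-1)·(1/3−5)) = ½·(-143/6 + 125/3 + 14/3) = 45/4, so the K-coordinate is (45/4)/(45/2) = 1/2.
[KNM] = ½·(0·(1/3−(-8)) + (-11/6)·(-8−0) + (-1)·(0−(1/3))) = ½·(0 + 44/3 + 1/3) = 15/2, so the L-coordinate is 1/3.
[KLN] = ½·(0·(5−(1/3)) + (-5)·(1/3−0) + (-11/6)·(0−5)) = ½·(0 − 5/3 + 55/6) = 15/4, so the M-coordinate is 1/6.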